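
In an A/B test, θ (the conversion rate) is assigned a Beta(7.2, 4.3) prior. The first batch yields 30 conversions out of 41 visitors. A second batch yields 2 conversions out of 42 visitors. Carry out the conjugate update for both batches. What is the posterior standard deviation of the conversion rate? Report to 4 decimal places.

The Beta prior is conjugate to a Binomial/Bernoulli likelihood; the update adds successes to α and failures to β.
After batch 1: Beta(7.2+30, 4.3+11) = Beta(37.2, 15.3).
After batch 2: Beta(37.2+2, 15.3+40) = Beta(39.2, 55.3).
Var = αβ/((α+β)²(α+β+1)) = 39.2·55.3/(94.5²·95.5) = 0.00254182; SD = √0.00254182 = 0.0504.

0.0504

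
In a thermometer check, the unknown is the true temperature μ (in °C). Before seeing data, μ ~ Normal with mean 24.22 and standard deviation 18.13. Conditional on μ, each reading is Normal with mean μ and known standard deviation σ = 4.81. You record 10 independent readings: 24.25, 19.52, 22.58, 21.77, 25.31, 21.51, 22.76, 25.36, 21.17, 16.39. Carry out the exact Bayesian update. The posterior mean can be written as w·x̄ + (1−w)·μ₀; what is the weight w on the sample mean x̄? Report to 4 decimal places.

0.9930

For Normal data with known variance σ², a Normal(μ₀, σ₀²) prior on μ is conjugate. Posterior precision = 1/σ₀² + n/σ²; posterior mean is the precision-weighted average of μ₀ and x̄.
σ₀² = 18.13² = 328.6969, σ² = 4.81² = 23.1361. Prior precision 1/σ₀² = 1/328.6969; data precision n/σ² = 10/23.1361.
w = (n/σ²)/(1/σ₀² + n/σ²) = n·σ₀²/(σ² + n·σ₀²) = 10·328.6969/(23.1361 + 10·328.6969) = 3286.969/3310.1051 = 0.9930.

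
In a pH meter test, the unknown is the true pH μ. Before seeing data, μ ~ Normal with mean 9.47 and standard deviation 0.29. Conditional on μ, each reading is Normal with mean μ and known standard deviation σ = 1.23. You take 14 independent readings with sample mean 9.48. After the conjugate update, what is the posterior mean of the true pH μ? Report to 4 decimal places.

9.4744

For Normal data with known variance σ², a Normal(μ₀, σ₀²) prior on μ is conjugate. Posterior precision = 1/σ₀² + n/σ²; posterior mean is the precision-weighted average of μ₀ and x̄.
n·x̄ = 14·9.48 = 132.72.
σ₀² = 0.29² = 0.0841, σ² = 1.23² = 1.5129; σ² + n·σ₀² = 1.5129 + 14·0.0841 = 2.6903.
Posterior mean = (μ₀/σ₀² + n·x̄/σ²)/(1/σ₀² + n/σ²) = (σ²·μ₀ + σ₀²·n·x̄)/(σ² + n·σ₀²) = (1.5129·9.47 + 0.0841·132.72)/2.6903 = 25.488915/2.6903 = 9.4744.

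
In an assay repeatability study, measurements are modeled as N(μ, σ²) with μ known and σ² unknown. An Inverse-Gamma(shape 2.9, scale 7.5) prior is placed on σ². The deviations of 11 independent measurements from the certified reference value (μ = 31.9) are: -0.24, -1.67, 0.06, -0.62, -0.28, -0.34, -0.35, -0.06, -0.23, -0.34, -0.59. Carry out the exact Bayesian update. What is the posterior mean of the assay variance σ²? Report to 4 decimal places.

With known mean μ and an Inverse-Gamma(α, β) prior on σ², the Normal likelihood is conjugate: posterior is Inv-Gamma(α + n/2, β + Σ(xᵢ−μ)²/2).
Σ(xᵢ−μ)² = (-0.24)² + (-1.67)² + (0.06)² + (-0.62)² + (-0.28)² + (-0.34)² + (-0.35)² + (-0.06)² + (-0.23)² + (-0.34)² + (-0.59)² = 4.0712.
Posterior: Inv-Gamma(2.9 + 11/2, 7.5 + 4.0712/2) = Inv-Gamma(8.40, 9.53560).
E[σ²|data] = β/(α−1) = 9.53560/7.40 = 1.2886.

1.2886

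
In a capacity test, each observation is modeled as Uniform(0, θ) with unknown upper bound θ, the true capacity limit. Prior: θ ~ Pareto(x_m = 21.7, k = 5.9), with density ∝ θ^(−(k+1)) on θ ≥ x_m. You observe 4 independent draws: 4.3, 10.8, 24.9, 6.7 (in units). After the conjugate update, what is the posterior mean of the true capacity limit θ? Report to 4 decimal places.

27.6978

A Pareto(scale x_m, shape k) prior on the upper bound θ of Uniform(0, θ) is conjugate: posterior is Pareto(max(x_m, max xᵢ), k + n).
Sample maximum = 24.9; prior scale x_m = 21.7 → posterior scale = max = 24.9.
Posterior shape = 5.9 + 4 = 9.9.
E[θ|data] = k·x_m/(k−1) = 9.9·24.9/8.9 = 27.6978.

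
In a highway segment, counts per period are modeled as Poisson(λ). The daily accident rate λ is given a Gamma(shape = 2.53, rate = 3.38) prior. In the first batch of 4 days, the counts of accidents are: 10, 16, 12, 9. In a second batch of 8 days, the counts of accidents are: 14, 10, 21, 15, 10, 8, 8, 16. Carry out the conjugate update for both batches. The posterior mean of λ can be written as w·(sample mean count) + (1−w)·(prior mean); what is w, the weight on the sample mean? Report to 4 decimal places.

0.7802

With a Gamma(shape α, rate β) prior, the Poisson likelihood is conjugate: the posterior is Gamma(α + ΣXᵢ, β + n).
Total number of days: n = 4 + 8 = 12.
Posterior mean = (α₀+S)/(β₀+n) = [n/(β₀+n)]·(S/n) + [β₀/(β₀+n)]·(α₀/β₀), so only n and β₀ enter the weight.
Weight on data w = n/(β₀+n) = 12/(3.38+12) = 12/15.38 = 0.7802.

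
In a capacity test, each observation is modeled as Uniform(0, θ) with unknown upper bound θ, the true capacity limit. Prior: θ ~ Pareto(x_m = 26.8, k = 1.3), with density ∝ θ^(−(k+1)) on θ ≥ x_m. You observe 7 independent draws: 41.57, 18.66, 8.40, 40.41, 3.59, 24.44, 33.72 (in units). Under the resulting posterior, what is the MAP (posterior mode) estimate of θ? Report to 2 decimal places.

A Pareto(scale x_m, shape k) prior on the upper bound θ of Uniform(0, θ) is conjugate: posterior is Pareto(max(x_m, max xᵢ), k + n).
Sample maximum = 41.57; prior scale x_m = 26.8 → posterior scale = max = 41.57.
Posterior shape = 1.3 + 7 = 8.3.
The Pareto density is decreasing on [x_m, ∞), so the mode is x_m = 41.57.

41.57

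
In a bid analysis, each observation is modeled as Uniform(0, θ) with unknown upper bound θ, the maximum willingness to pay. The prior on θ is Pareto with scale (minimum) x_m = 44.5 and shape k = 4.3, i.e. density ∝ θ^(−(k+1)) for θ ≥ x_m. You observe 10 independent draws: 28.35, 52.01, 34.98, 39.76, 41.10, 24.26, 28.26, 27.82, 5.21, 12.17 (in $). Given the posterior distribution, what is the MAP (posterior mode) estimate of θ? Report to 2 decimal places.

A Pareto(scale x_m, shape k) prior on the upper bound θ of Uniform(0, θ) is conjugate: posterior is Pareto(max(x_m, max xᵢ), k + n).
Sample maximum = 52.01; prior scale x_m = 44.5 → posterior scale = max = 52.01.
Posterior shape = 4.3 + 10 = 14.3.
The Pareto density is decreasing on [x_m, ∞), so the mode is x_m = 52.01.

52.01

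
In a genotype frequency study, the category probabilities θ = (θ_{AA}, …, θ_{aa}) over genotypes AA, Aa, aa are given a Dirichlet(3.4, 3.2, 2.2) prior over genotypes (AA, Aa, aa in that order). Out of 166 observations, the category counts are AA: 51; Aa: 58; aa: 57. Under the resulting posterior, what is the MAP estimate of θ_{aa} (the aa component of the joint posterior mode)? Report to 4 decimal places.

The Dirichlet prior is conjugate to the Multinomial likelihood: each posterior αⱼ = prior αⱼ + observed count nⱼ.
Posterior concentration: (54.4, 61.2, 59.2), total = 174.8.
Joint mode component: (α_{aa}−1)/(Σα−K) = 58.2/171.8 = 0.3388.

0.3388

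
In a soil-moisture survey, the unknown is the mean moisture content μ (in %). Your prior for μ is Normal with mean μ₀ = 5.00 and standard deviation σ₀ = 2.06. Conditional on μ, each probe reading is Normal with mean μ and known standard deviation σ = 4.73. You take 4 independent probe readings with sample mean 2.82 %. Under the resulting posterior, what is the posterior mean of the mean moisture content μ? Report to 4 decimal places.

For Normal data with known variance σ², a Normal(μ₀, σ₀²) prior on μ is conjugate. Posterior precision = 1/σ₀² + n/σ²; posterior mean is the precision-weighted average of μ₀ and x̄.
n·x̄ = 4·2.82 = 11.28.
σ₀² = 2.06² = 4.2436, σ² = 4.73² = 22.3729; σ² + n·σ₀² = 22.3729 + 4·4.2436 = 39.3473.
Posterior mean = (μ₀/σ₀² + n·x̄/σ²)/(1/σ₀² + n/σ²) = (σ²·μ₀ + σ₀²·n·x̄)/(σ² + n·σ₀²) = (22.3729·5.00 + 4.2436·11.28)/39.3473 = 159.732308/39.3473 = 4.0595.

4.0595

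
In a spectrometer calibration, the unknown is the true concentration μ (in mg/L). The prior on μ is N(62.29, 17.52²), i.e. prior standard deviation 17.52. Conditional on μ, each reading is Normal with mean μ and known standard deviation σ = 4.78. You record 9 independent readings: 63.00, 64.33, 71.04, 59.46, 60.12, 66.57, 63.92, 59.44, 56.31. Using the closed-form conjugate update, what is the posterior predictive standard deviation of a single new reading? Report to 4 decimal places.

For Normal data with known variance σ², a Normal(μ₀, σ₀²) prior on μ is conjugate. Posterior precision = 1/σ₀² + n/σ²; posterior mean is the precision-weighted average of μ₀ and x̄.
σ₀² = 17.52² = 306.9504, σ² = 4.78² = 22.8484; σ² + n·σ₀² = 22.8484 + 9·306.9504 = 2785.402.
Posterior precision = 1/σ₀² + n/σ² = 1/306.9504 + 9/22.8484 = (σ² + n·σ₀²)/(σ₀²σ²) = 2785.402/(306.9504·22.8484); posterior variance σₙ² = σ₀²σ²/(σ² + n·σ₀²) = 306.9504·22.8484/2785.402 = 2.517886.
Predictive variance for one new observation = σₙ² + σ² = 306.9504·22.8484/2785.402 + 22.8484 = σ²·(σ₀² + 2785.402)/2785.402 = 22.8484·3092.3524/2785.402 = 25.366286; SD = √(22.8484·3092.3524/2785.402) = 5.0365.

5.0365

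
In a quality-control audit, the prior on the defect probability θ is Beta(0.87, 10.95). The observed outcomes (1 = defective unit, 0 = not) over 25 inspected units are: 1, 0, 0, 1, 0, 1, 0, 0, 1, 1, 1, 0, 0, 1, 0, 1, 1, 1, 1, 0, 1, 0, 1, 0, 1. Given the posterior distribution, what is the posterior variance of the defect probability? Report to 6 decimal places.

The Beta prior is conjugate to a Binomial/Bernoulli likelihood; the update adds successes to α and failures to β.
Posterior: Beta(α+k, β+n−k) = Beta(0.87+14, 10.95+11) = Beta(14.87, 21.95).
Var = αβ/((α+β)²(α+β+1)) = 14.87·21.95/(36.82²·37.82) = 0.006366.

0.006366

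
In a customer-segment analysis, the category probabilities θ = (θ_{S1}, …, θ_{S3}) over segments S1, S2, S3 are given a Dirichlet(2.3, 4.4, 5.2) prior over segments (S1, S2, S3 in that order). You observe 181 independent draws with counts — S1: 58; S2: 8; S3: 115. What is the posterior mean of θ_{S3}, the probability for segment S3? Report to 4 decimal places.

0.6231

The Dirichlet prior is conjugate to the Multinomial likelihood: each posterior αⱼ = prior αⱼ + observed count nⱼ.
Posterior concentration: (60.3, 12.4, 120.2), total = 192.9.
E[θ_{S3}|data] = α_{S3}/Σα = 120.2/192.9 = 0.6231.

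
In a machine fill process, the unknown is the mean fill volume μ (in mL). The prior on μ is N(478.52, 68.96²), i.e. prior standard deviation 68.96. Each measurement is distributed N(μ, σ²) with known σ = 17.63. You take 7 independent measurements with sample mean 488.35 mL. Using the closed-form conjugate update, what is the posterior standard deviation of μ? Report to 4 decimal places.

6.6326

For Normal data with known variance σ², a Normal(μ₀, σ₀²) prior on μ is conjugate. Posterior precision = 1/σ₀² + n/σ²; posterior mean is the precision-weighted average of μ₀ and x̄.
σ₀² = 68.96² = 4755.4816, σ² = 17.63² = 310.8169; σ² + n·σ₀² = 310.8169 + 7·4755.4816 = 33599.1881.
Posterior precision = 1/σ₀² + n/σ² = 1/4755.4816 + 7/310.8169 = (σ² + n·σ₀²)/(σ₀²σ²) = 33599.1881/(4755.4816·310.8169); posterior variance σₙ² = σ₀²σ²/(σ² + n·σ₀²) = 4755.4816·310.8169/33599.1881 = 43.991660.
Posterior SD = √σₙ² = √(4755.4816·310.8169/33599.1881) = 6.6326.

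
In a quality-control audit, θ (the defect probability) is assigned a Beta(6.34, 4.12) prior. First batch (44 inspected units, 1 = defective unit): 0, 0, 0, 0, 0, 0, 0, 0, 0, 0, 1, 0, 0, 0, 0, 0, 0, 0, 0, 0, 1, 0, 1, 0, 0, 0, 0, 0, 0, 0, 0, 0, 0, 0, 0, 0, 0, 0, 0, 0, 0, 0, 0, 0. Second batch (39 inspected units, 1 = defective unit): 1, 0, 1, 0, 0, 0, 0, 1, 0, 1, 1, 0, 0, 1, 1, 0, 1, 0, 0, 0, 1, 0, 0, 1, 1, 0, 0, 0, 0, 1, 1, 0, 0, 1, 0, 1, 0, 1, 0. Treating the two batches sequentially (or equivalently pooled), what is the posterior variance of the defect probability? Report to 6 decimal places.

0.002092

The Beta prior is conjugate to a Binomial/Bernoulli likelihood; the update adds successes to α and failures to β.
After batch 1: Beta(6.34+3, 4.12+41) = Beta(9.34, 45.12).
After batch 2: Beta(9.34+16, 45.12+23) = Beta(25.34, 68.12).
Var = αβ/((α+β)²(α+β+1)) = 25.34·68.12/(93.46²·94.46) = 0.002092.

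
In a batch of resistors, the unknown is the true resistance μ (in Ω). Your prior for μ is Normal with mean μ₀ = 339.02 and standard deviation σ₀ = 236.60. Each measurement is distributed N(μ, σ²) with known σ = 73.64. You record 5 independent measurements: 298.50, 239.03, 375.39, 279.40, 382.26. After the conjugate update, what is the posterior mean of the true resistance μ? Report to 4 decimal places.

For Normal data with known variance σ², a Normal(μ₀, σ₀²) prior on μ is conjugate. Posterior precision = 1/σ₀² + n/σ²; posterior mean is the precision-weighted average of μ₀ and x̄.
Σxᵢ = 298.50 + 239.03 + 375.39 + 279.40 + 382.26 = 1574.58, so n·x̄ = 1574.58.
σ₀² = 236.60² = 55979.56, σ² = 73.64² = 5422.8496; σ² + n·σ₀² = 5422.8496 + 5·55979.56 = 285320.6496.
Posterior mean = (μ₀/σ₀² + n·x̄/σ²)/(1/σ₀² + n/σ²) = (σ²·μ₀ + σ₀²·n·x̄)/(σ² + n·σ₀²) = (5422.8496·339.02 + 55979.56·1574.58)/285320.6496 = 89982750.056192/285320.6496 = 315.3741.

315.3741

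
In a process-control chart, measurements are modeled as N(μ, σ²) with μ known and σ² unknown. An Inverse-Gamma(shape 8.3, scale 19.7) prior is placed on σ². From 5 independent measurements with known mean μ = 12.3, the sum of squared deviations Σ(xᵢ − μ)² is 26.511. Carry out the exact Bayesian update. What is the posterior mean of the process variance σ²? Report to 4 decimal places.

With known mean μ and an Inverse-Gamma(α, β) prior on σ², the Normal likelihood is conjugate: posterior is Inv-Gamma(α + n/2, β + Σ(xᵢ−μ)²/2).
Posterior: Inv-Gamma(8.3 + 5/2, 19.7 + 26.511/2) = Inv-Gamma(10.80, 32.9555).
E[σ²|data] = β/(α−1) = 32.9555/9.80 = 3.3628.

3.3628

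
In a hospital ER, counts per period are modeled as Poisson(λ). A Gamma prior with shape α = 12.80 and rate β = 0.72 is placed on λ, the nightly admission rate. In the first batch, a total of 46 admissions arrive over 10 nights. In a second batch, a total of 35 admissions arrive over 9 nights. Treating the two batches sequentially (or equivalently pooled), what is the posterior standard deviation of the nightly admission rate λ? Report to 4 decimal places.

0.4911

With a Gamma(shape α, rate β) prior, the Poisson likelihood is conjugate: the posterior is Gamma(α + ΣXᵢ, β + n).
After batch 1: Gamma(α+S, β+n) = Gamma(12.80+46, 0.72+10) = Gamma(58.80, 10.72).
After batch 2: Gamma(α+S, β+n) = Gamma(58.80+35, 10.72+9) = Gamma(93.80, 19.72).
SD = √α/β = √93.80/19.72 = 0.4911.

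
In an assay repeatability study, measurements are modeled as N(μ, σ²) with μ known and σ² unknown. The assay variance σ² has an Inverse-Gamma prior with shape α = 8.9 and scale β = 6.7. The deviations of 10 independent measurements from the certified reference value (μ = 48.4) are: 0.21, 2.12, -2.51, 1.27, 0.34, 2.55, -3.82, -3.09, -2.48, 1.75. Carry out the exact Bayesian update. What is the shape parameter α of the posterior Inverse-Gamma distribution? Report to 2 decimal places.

13.90

With known mean μ and an Inverse-Gamma(α, β) prior on σ², the Normal likelihood is conjugate: posterior is Inv-Gamma(α + n/2, β + Σ(xᵢ−μ)²/2).
Σ(xᵢ−μ)² = (0.21)² + (2.12)² + (-2.51)² + (1.27)² + (0.34)² + (2.55)² + (-3.82)² + (-3.09)² + (-2.48)² + (1.75)² = 52.4230.
Posterior: Inv-Gamma(8.9 + 10/2, 6.7 + 52.4230/2) = Inv-Gamma(13.90, 32.91150).
Posterior α = 13.90.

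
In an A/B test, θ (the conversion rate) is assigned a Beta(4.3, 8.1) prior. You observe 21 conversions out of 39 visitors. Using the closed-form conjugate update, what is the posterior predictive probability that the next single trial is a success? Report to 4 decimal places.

0.4922

The Beta prior is conjugate to a Binomial/Bernoulli likelihood; the update adds successes to α and failures to β.
Posterior: Beta(α+k, β+n−k) = Beta(4.3+21, 8.1+18) = Beta(25.3, 26.1).
For a single future Bernoulli trial, P(success | data) = α/(α+β) = 0.4922.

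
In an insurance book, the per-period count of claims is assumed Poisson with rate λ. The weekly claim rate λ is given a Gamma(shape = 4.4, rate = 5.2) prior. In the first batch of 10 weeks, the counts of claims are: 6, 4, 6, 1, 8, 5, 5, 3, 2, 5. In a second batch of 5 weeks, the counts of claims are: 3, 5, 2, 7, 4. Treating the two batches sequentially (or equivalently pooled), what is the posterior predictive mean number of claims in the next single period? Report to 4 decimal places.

3.4851

With a Gamma(shape α, rate β) prior, the Poisson likelihood is conjugate: the posterior is Gamma(α + ΣXᵢ, β + n).
Batch 1: sum of counts S = 45 over n = 10 weeks.
After batch 1: Gamma(α+S, β+n) = Gamma(4.4+45, 5.2+10) = Gamma(49.4, 15.2).
Batch 2: sum of counts S = 21 over n = 5 weeks.
After batch 2: Gamma(α+S, β+n) = Gamma(49.4+21, 15.2+5) = Gamma(70.4, 20.2).
The predictive distribution for one future period is NegBinom with mean α/β = 3.4851.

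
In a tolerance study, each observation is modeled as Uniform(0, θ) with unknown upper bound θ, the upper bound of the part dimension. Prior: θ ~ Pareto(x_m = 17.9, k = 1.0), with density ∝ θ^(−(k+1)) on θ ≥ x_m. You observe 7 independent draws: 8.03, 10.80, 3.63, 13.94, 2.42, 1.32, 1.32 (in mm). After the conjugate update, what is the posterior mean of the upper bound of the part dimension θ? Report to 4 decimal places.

A Pareto(scale x_m, shape k) prior on the upper bound θ of Uniform(0, θ) is conjugate: posterior is Pareto(max(x_m, max xᵢ), k + n).
Sample maximum = 13.94; prior scale x_m = 17.9 → posterior scale = max = 17.90.
Posterior shape = 1.0 + 7 = 8.0.
E[θ|data] = k·x_m/(k−1) = 8.0·17.90/7.0 = 20.4571.

20.4571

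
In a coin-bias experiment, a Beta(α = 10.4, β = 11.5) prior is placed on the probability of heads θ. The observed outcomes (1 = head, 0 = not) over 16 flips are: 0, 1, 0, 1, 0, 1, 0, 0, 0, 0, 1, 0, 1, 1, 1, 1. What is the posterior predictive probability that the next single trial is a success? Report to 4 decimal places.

The Beta prior is conjugate to a Binomial/Bernoulli likelihood; the update adds successes to α and failures to β.
Posterior: Beta(α+k, β+n−k) = Beta(10.4+8, 11.5+8) = Beta(18.4, 19.5).
For a single future Bernoulli trial, P(success | data) = α/(α+β) = 0.4855.

0.4855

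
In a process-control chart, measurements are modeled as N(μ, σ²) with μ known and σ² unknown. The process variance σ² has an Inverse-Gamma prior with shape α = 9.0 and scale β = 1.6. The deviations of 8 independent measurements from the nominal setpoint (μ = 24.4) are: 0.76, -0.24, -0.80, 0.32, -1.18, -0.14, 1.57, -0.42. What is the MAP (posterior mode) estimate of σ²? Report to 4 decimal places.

With known mean μ and an Inverse-Gamma(α, β) prior on σ², the Normal likelihood is conjugate: posterior is Inv-Gamma(α + n/2, β + Σ(xᵢ−μ)²/2).
Σ(xᵢ−μ)² = (0.76)² + (-0.24)² + (-0.80)² + (0.32)² + (-1.18)² + (-0.14)² + (1.57)² + (-0.42)² = 5.4309.
Posterior: Inv-Gamma(9.0 + 8/2, 1.6 + 5.4309/2) = Inv-Gamma(13.00, 4.31545).
Mode = β/(α+1) = 4.31545/14.00 = 0.3082.

0.3082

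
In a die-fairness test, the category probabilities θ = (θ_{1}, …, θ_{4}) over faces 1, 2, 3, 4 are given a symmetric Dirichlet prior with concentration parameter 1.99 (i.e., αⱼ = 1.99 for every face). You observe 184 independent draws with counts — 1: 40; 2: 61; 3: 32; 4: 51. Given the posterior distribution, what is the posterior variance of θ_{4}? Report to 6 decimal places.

0.001036

The Dirichlet prior is conjugate to the Multinomial likelihood: each posterior αⱼ = prior αⱼ + observed count nⱼ.
Posterior concentration: (41.99, 62.99, 33.99, 52.99), total = 191.96.
Var[θ_j] = α_j(Σα−α_j)/((Σα)²(Σα+1)) = 52.99·138.97/(191.96²·192.96) = 0.001036.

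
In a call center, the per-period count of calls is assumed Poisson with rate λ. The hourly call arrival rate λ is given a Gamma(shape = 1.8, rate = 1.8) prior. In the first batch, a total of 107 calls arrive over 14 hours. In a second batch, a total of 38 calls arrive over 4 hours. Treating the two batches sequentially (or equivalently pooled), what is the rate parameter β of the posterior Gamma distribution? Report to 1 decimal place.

With a Gamma(shape α, rate β) prior, the Poisson likelihood is conjugate: the posterior is Gamma(α + ΣXᵢ, β + n).
After batch 1: Gamma(α+S, β+n) = Gamma(1.8+107, 1.8+14) = Gamma(108.8, 15.8).
After batch 2: Gamma(α+S, β+n) = Gamma(108.8+38, 15.8+4) = Gamma(146.8, 19.8).
Posterior β = 19.8.

19.8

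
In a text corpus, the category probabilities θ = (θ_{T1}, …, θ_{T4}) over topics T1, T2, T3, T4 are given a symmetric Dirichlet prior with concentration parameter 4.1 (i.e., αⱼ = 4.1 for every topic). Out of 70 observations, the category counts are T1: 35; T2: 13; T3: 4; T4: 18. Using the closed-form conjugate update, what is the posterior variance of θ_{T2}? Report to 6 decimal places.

The Dirichlet prior is conjugate to the Multinomial likelihood: each posterior αⱼ = prior αⱼ + observed count nⱼ.
Posterior concentration: (39.1, 17.1, 8.1, 22.1), total = 86.4.
Var[θ_j] = α_j(Σα−α_j)/((Σα)²(Σα+1)) = 17.1·69.3/(86.4²·87.4) = 0.001816.

0.001816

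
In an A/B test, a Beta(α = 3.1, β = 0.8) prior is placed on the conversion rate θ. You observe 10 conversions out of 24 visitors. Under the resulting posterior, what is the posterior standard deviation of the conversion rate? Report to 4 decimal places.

0.0928

The Beta prior is conjugate to a Binomial/Bernoulli likelihood; the update adds successes to α and failures to β.
Posterior: Beta(α+k, β+n−k) = Beta(3.1+10, 0.8+14) = Beta(13.1, 14.8).
Var = αβ/((α+β)²(α+β+1)) = 13.1·14.8/(27.9²·28.9) = 0.00861840; SD = √0.00861840 = 0.0928.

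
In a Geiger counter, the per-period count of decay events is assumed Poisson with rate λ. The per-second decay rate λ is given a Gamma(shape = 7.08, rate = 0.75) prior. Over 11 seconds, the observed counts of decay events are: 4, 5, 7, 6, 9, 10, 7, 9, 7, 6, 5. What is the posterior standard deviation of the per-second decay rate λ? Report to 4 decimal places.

0.7710

With a Gamma(shape α, rate β) prior, the Poisson likelihood is conjugate: the posterior is Gamma(α + ΣXᵢ, β + n).
Sum of counts S = 75 over n = 11 seconds.
Posterior: Gamma(α+S, β+n) = Gamma(7.08+75, 0.75+11) = Gamma(82.08, 11.75).
SD = √α/β = √82.08/11.75 = 0.7710.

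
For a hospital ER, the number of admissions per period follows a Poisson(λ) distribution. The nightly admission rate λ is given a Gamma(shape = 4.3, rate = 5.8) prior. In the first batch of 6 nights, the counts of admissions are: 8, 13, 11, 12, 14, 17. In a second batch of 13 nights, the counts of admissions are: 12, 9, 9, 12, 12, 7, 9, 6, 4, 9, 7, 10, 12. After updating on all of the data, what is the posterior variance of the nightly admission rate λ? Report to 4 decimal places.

With a Gamma(shape α, rate β) prior, the Poisson likelihood is conjugate: the posterior is Gamma(α + ΣXᵢ, β + n).
Batch 1: sum of counts S = 75 over n = 6 nights.
After batch 1: Gamma(α+S, β+n) = Gamma(4.3+75, 5.8+6) = Gamma(79.3, 11.8).
Batch 2: sum of counts S = 118 over n = 13 nights.
After batch 2: Gamma(α+S, β+n) = Gamma(79.3+118, 11.8+13) = Gamma(197.3, 24.8).
Var = α/β² = 197.3/24.8² = 0.3208.

0.3208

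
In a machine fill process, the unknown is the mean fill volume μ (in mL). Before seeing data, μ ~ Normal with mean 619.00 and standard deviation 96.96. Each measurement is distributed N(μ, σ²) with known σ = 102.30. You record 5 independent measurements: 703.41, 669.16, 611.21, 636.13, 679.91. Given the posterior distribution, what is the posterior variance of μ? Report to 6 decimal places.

1711.921964

For Normal data with known variance σ², a Normal(μ₀, σ₀²) prior on μ is conjugate. Posterior precision = 1/σ₀² + n/σ²; posterior mean is the precision-weighted average of μ₀ and x̄.
σ₀² = 96.96² = 9401.2416, σ² = 102.30² = 10465.29; σ² + n·σ₀² = 10465.29 + 5·9401.2416 = 57471.498.
Posterior precision = 1/σ₀² + n/σ² = 1/9401.2416 + 5/10465.29 = (σ² + n·σ₀²)/(σ₀²σ²) = 57471.498/(9401.2416·10465.29); posterior variance σₙ² = σ₀²σ²/(σ² + n·σ₀²) = 9401.2416·10465.29/57471.498 = 1711.921964.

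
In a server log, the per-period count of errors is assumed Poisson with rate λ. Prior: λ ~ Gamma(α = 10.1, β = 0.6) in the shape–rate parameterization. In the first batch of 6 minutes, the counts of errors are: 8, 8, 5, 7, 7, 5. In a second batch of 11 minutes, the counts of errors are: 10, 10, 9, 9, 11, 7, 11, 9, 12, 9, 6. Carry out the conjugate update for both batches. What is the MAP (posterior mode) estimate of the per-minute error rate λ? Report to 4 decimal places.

8.6420

With a Gamma(shape α, rate β) prior, the Poisson likelihood is conjugate: the posterior is Gamma(α + ΣXᵢ, β + n).
Batch 1: sum of counts S = 40 over n = 6 minutes.
After batch 1: Gamma(α+S, β+n) = Gamma(10.1+40, 0.6+6) = Gamma(50.1, 6.6).
Batch 2: sum of counts S = 103 over n = 11 minutes.
After batch 2: Gamma(α+S, β+n) = Gamma(50.1+103, 6.6+11) = Gamma(153.1, 17.6).
Mode of Gamma(α,β) for α≥1 is (α−1)/β = 152.1/17.6 = 8.6420.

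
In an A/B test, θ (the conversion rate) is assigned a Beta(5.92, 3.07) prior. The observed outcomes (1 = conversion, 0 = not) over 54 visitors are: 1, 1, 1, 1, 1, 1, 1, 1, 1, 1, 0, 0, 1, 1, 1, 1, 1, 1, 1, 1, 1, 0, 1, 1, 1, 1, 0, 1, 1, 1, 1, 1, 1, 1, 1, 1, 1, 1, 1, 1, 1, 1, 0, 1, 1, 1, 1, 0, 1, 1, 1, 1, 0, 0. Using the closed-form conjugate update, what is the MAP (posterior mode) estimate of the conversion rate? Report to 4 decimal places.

The Beta prior is conjugate to a Binomial/Bernoulli likelihood; the update adds successes to α and failures to β.
Posterior: Beta(α+k, β+n−k) = Beta(5.92+46, 3.07+8) = Beta(51.92, 11.07).
Mode of Beta(a,b) for a,b>1 is (a−1)/(a+b−2) = 50.92/60.99 = 0.8349.

0.8349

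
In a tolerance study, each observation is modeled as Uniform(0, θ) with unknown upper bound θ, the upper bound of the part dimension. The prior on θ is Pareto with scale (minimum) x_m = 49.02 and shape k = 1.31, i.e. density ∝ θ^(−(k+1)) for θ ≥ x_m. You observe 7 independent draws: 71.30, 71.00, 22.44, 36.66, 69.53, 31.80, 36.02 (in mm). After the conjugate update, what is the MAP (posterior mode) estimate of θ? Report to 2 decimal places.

71.30

A Pareto(scale x_m, shape k) prior on the upper bound θ of Uniform(0, θ) is conjugate: posterior is Pareto(max(x_m, max xᵢ), k + n).
Sample maximum = 71.30; prior scale x_m = 49.02 → posterior scale = max = 71.30.
Posterior shape = 1.31 + 7 = 8.31.
The Pareto density is decreasing on [x_m, ∞), so the mode is x_m = 71.30.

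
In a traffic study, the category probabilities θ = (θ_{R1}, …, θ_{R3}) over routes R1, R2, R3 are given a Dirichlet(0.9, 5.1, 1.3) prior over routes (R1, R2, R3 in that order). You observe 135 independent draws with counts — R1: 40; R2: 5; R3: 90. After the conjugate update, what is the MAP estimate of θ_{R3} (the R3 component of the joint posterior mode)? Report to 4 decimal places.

0.6482

The Dirichlet prior is conjugate to the Multinomial likelihood: each posterior αⱼ = prior αⱼ + observed count nⱼ.
Posterior concentration: (40.9, 10.1, 91.3), total = 142.3.
Joint mode component: (α_{R3}−1)/(Σα−K) = 90.3/139.3 = 0.6482.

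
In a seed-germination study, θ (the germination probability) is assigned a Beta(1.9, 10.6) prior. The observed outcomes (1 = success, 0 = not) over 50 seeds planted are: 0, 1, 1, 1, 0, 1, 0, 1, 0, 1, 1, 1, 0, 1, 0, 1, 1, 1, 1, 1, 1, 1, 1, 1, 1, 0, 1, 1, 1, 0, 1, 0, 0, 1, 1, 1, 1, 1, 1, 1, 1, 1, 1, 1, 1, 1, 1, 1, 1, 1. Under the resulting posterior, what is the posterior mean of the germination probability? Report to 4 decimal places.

The Beta prior is conjugate to a Binomial/Bernoulli likelihood; the update adds successes to α and failures to β.
Posterior: Beta(α+k, β+n−k) = Beta(1.9+40, 10.6+10) = Beta(41.9, 20.6).
Posterior mean = α/(α+β) = 41.9/62.5 = 0.6704.

0.6704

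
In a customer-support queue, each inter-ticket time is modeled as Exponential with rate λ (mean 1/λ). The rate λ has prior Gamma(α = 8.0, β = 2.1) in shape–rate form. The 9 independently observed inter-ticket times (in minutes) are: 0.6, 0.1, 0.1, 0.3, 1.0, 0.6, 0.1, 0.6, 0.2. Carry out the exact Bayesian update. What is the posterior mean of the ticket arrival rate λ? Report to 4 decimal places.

With a Gamma(shape α, rate β) prior on the exponential rate λ, the posterior after n observations with total T = Σxᵢ is Gamma(α+n, β+T).
Sum of observations T = 3.6 minutes; n = 9.
Posterior: Gamma(8.0+9, 2.1+3.6) = Gamma(17.0, 5.7).
Posterior mean of λ = α/β = 17.0/5.7 = 2.9825.

2.9825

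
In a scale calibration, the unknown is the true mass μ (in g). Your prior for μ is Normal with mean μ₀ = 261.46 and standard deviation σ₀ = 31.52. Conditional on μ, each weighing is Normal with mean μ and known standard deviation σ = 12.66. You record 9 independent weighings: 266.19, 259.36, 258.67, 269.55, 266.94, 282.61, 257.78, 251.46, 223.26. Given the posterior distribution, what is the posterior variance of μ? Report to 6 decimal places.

For Normal data with known variance σ², a Normal(μ₀, σ₀²) prior on μ is conjugate. Posterior precision = 1/σ₀² + n/σ²; posterior mean is the precision-weighted average of μ₀ and x̄.
σ₀² = 31.52² = 993.5104, σ² = 12.66² = 160.2756; σ² + n·σ₀² = 160.2756 + 9·993.5104 = 9101.8692.
Posterior precision = 1/σ₀² + n/σ² = 1/993.5104 + 9/160.2756 = (σ² + n·σ₀²)/(σ₀²σ²) = 9101.8692/(993.5104·160.2756); posterior variance σₙ² = σ₀²σ²/(σ² + n·σ₀²) = 993.5104·160.2756/9101.8692 = 17.494810.

17.494810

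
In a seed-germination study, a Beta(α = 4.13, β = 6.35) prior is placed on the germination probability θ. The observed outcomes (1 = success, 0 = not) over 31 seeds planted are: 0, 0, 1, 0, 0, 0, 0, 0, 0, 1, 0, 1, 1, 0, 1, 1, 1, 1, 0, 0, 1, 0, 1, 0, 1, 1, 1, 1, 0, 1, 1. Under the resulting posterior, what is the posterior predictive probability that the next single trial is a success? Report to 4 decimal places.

0.4853

The Beta prior is conjugate to a Binomial/Bernoulli likelihood; the update adds successes to α and failures to β.
Posterior: Beta(α+k, β+n−k) = Beta(4.13+16, 6.35+15) = Beta(20.13, 21.35).
For a single future Bernoulli trial, P(success | data) = α/(α+β) = 0.4853.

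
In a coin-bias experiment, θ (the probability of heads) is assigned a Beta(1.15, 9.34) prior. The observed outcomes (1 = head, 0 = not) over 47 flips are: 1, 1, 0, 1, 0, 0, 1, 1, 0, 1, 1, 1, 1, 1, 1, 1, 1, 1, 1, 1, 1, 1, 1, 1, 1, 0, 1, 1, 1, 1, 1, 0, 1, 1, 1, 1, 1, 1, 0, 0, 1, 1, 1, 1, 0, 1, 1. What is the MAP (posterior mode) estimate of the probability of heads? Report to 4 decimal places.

0.6875

The Beta prior is conjugate to a Binomial/Bernoulli likelihood; the update adds successes to α and failures to β.
Posterior: Beta(α+k, β+n−k) = Beta(1.15+38, 9.34+9) = Beta(39.15, 18.34).
Mode of Beta(a,b) for a,b>1 is (a−1)/(a+b−2) = 38.15/55.49 = 0.6875.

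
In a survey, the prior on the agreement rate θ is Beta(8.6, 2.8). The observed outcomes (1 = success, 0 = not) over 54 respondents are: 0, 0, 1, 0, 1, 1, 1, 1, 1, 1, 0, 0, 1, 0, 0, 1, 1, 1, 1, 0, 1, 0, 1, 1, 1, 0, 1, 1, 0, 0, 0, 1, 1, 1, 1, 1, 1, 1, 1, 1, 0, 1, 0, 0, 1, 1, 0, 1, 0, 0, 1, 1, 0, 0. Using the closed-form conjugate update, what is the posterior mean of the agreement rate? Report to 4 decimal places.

0.6361

The Beta prior is conjugate to a Binomial/Bernoulli likelihood; the update adds successes to α and failures to β.
Posterior: Beta(α+k, β+n−k) = Beta(8.6+33, 2.8+21) = Beta(41.6, 23.8).
Posterior mean = α/(α+β) = 41.6/65.4 = 0.6361.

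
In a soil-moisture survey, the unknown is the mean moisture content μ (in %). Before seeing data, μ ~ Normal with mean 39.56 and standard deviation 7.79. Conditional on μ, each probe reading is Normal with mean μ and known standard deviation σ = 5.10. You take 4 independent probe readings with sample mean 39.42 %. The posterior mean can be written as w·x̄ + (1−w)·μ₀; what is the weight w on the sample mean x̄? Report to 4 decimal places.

0.9032

For Normal data with known variance σ², a Normal(μ₀, σ₀²) prior on μ is conjugate. Posterior precision = 1/σ₀² + n/σ²; posterior mean is the precision-weighted average of μ₀ and x̄.
σ₀² = 7.79² = 60.6841, σ² = 5.10² = 26.01. Prior precision 1/σ₀² = 1/60.6841; data precision n/σ² = 4/26.01.
w = (n/σ²)/(1/σ₀² + n/σ²) = n·σ₀²/(σ² + n·σ₀²) = 4·60.6841/(26.01 + 4·60.6841) = 242.7364/268.7464 = 0.9032.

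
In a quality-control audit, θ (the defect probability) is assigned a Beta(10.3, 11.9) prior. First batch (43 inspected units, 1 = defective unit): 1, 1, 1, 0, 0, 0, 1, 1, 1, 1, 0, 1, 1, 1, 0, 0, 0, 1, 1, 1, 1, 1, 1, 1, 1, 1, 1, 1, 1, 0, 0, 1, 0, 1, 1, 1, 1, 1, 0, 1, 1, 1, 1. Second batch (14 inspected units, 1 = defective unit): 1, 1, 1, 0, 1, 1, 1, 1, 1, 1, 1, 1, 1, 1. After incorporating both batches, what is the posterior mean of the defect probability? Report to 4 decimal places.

0.6982

The Beta prior is conjugate to a Binomial/Bernoulli likelihood; the update adds successes to α and failures to β.
After batch 1: Beta(10.3+32, 11.9+11) = Beta(42.3, 22.9).
After batch 2: Beta(42.3+13, 22.9+1) = Beta(55.3, 23.9).
Posterior mean = α/(α+β) = 55.3/79.2 = 0.6982.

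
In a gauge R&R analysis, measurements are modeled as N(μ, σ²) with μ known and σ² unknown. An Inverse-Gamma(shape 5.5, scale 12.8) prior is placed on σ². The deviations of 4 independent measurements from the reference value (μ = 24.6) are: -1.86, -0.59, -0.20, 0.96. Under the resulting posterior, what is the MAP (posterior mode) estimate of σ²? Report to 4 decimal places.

1.7864

With known mean μ and an Inverse-Gamma(α, β) prior on σ², the Normal likelihood is conjugate: posterior is Inv-Gamma(α + n/2, β + Σ(xᵢ−μ)²/2).
Σ(xᵢ−μ)² = (-1.86)² + (-0.59)² + (-0.20)² + (0.96)² = 4.7693.
Posterior: Inv-Gamma(5.5 + 4/2, 12.8 + 4.7693/2) = Inv-Gamma(7.50, 15.18465).
Mode = β/(α+1) = 15.18465/8.50 = 1.7864.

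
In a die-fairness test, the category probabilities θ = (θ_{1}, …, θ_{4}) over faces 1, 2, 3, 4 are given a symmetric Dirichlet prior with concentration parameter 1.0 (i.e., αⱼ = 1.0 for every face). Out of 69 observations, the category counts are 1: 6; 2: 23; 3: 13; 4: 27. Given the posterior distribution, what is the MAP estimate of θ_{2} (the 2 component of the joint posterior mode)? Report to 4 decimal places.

The Dirichlet prior is conjugate to the Multinomial likelihood: each posterior αⱼ = prior αⱼ + observed count nⱼ.
Posterior concentration: (7.0, 24.0, 14.0, 28.0), total = 73.0.
Joint mode component: (α_{2}−1)/(Σα−K) = 23.0/69.0 = 0.3333.

0.3333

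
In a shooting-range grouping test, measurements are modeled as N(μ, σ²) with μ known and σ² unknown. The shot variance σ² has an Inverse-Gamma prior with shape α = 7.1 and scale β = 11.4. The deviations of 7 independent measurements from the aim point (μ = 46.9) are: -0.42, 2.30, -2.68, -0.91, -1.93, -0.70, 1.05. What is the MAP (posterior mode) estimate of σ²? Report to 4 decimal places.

With known mean μ and an Inverse-Gamma(α, β) prior on σ², the Normal likelihood is conjugate: posterior is Inv-Gamma(α + n/2, β + Σ(xᵢ−μ)²/2).
Σ(xᵢ−μ)² = (-0.42)² + (2.30)² + (-2.68)² + (-0.91)² + (-1.93)² + (-0.70)² + (1.05)² = 18.7943.
Posterior: Inv-Gamma(7.1 + 7/2, 11.4 + 18.7943/2) = Inv-Gamma(10.60, 20.79715).
Mode = β/(α+1) = 20.79715/11.60 = 1.7929.

1.7929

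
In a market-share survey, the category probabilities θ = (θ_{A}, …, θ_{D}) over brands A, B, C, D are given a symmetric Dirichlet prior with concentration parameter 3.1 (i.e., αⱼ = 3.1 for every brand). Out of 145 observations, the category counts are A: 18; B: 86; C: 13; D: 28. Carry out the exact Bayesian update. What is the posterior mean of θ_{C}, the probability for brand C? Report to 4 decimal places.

0.1023

The Dirichlet prior is conjugate to the Multinomial likelihood: each posterior αⱼ = prior αⱼ + observed count nⱼ.
Posterior concentration: (21.1, 89.1, 16.1, 31.1), total = 157.4.
E[θ_{C}|data] = α_{C}/Σα = 16.1/157.4 = 0.1023.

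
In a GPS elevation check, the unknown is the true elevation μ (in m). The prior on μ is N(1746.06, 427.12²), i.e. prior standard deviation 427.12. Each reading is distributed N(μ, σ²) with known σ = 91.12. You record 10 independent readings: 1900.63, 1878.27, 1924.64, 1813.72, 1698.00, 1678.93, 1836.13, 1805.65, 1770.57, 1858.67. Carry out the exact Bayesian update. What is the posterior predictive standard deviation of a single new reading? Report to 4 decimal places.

95.5478

For Normal data with known variance σ², a Normal(μ₀, σ₀²) prior on μ is conjugate. Posterior precision = 1/σ₀² + n/σ²; posterior mean is the precision-weighted average of μ₀ and x̄.
σ₀² = 427.12² = 182431.4944, σ² = 91.12² = 8302.8544; σ² + n·σ₀² = 8302.8544 + 10·182431.4944 = 1832617.7984.
Posterior precision = 1/σ₀² + n/σ² = 1/182431.4944 + 10/8302.8544 = (σ² + n·σ₀²)/(σ₀²σ²) = 1832617.7984/(182431.4944·8302.8544); posterior variance σₙ² = σ₀²σ²/(σ² + n·σ₀²) = 182431.4944·8302.8544/1832617.7984 = 826.523751.
Predictive variance for one new observation = σₙ² + σ² = 182431.4944·8302.8544/1832617.7984 + 8302.8544 = σ²·(σ₀² + 1832617.7984)/1832617.7984 = 8302.8544·2015049.2928/1832617.7984 = 9129.378151; SD = √(8302.8544·2015049.2928/1832617.7984) = 95.5478.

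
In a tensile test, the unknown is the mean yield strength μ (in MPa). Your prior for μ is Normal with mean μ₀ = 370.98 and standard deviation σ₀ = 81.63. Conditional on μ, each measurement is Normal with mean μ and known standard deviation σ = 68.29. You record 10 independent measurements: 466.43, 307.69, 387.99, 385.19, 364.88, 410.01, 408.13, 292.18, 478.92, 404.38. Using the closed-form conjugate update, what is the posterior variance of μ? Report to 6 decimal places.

435.848849

For Normal data with known variance σ², a Normal(μ₀, σ₀²) prior on μ is conjugate. Posterior precision = 1/σ₀² + n/σ²; posterior mean is the precision-weighted average of μ₀ and x̄.
σ₀² = 81.63² = 6663.4569, σ² = 68.29² = 4663.5241; σ² + n·σ₀² = 4663.5241 + 10·6663.4569 = 71298.0931.
Posterior precision = 1/σ₀² + n/σ² = 1/6663.4569 + 10/4663.5241 = (σ² + n·σ₀²)/(σ₀²σ²) = 71298.0931/(6663.4569·4663.5241); posterior variance σₙ² = σ₀²σ²/(σ² + n·σ₀²) = 6663.4569·4663.5241/71298.0931 = 435.848849.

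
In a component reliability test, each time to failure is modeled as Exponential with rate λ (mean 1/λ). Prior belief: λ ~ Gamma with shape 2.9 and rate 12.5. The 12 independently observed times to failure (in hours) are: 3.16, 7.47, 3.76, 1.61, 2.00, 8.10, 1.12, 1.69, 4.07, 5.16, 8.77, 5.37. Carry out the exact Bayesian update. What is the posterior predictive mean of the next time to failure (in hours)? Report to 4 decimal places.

4.6604

With a Gamma(shape α, rate β) prior on the exponential rate λ, the posterior after n observations with total T = Σxᵢ is Gamma(α+n, β+T).
Sum of observations T = 52.28 hours; n = 12.
Posterior: Gamma(2.9+12, 12.5+52.28) = Gamma(14.9, 64.78).
The predictive distribution for the next observation is Lomax; its mean is β/(α−1) = 64.78/13.9 = 4.6604.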